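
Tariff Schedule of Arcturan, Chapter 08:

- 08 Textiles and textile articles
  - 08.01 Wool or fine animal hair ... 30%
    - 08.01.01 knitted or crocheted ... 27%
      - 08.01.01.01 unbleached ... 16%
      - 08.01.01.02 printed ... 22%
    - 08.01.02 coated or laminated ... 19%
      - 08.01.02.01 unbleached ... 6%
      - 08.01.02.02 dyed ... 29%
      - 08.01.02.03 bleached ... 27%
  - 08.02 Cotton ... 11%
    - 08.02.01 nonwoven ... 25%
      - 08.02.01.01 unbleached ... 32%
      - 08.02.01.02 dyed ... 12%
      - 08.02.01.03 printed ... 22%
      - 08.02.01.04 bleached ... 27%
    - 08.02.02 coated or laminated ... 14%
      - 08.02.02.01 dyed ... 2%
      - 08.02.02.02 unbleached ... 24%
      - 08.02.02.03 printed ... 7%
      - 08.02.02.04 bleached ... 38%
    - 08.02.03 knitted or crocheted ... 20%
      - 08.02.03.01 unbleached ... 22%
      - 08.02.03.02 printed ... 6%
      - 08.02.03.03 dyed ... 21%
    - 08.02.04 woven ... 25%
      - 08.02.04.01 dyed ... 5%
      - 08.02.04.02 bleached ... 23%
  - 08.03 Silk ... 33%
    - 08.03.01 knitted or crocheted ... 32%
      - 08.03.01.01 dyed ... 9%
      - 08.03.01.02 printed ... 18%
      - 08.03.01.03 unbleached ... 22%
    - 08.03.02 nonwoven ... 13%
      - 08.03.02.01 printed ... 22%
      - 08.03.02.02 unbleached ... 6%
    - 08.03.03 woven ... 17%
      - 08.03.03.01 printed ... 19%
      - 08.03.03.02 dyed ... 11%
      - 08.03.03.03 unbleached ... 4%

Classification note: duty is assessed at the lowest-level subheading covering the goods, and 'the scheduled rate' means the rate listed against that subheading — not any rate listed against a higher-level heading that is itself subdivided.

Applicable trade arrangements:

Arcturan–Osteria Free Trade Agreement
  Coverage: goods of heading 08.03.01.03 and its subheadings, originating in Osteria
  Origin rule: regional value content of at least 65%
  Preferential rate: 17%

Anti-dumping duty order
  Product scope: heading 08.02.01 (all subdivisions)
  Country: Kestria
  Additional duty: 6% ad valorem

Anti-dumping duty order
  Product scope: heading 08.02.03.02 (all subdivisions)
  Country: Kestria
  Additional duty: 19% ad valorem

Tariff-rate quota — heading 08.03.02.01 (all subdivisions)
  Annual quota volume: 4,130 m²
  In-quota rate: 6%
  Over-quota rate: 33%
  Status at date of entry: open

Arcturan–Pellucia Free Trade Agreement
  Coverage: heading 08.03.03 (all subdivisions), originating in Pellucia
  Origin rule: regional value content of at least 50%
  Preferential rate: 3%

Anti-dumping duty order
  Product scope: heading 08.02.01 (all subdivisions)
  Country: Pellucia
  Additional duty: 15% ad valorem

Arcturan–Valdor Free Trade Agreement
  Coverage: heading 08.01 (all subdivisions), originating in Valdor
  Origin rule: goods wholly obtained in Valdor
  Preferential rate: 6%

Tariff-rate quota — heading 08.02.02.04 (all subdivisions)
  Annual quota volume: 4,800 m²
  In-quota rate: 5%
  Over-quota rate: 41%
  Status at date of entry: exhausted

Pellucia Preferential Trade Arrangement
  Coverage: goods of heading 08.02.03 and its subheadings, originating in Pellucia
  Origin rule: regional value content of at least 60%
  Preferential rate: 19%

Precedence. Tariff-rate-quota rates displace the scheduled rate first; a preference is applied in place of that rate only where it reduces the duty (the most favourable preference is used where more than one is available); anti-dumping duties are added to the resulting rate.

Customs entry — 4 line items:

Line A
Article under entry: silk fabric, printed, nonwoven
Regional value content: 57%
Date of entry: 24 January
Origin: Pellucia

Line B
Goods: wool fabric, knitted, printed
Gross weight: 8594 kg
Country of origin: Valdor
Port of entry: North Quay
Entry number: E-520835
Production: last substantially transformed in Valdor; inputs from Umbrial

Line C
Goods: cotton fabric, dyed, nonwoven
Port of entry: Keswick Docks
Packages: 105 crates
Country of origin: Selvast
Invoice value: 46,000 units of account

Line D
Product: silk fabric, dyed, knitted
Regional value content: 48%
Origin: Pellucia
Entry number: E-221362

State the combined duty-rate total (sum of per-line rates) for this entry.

Line A: silk → 08.03; nonwoven → 08.03.02; printed → 08.03.02.01. Scheduled 22%. quota on 08.03.02.01 open → in-quota 6%; Pellucia agreement on 08.03.03: 08.03.02.01 not covered; Pellucia agreement on 08.02.03: 08.03.02.01 not covered. → 6%.
Line B: wool → 08.01; knitted → 08.01.01; printed → 08.01.01.02. Scheduled 22%. Valdor agreement on 08.01: not wholly obtained. → 22%.
Line C: cotton → 08.02; nonwoven → 08.02.01; dyed → 08.02.01.02. Scheduled 12%. No special measure applies. → 12%.
Line D: silk → 08.03; knitted → 08.03.01; dyed → 08.03.01.01. Scheduled 9%. Pellucia agreement on 08.03.03: 08.03.01.01 not covered; Pellucia agreement on 08.02.03: 08.03.01.01 not covered. → 9%.
Sum: 6% + 22% + 12% + 9% = 49%.

49%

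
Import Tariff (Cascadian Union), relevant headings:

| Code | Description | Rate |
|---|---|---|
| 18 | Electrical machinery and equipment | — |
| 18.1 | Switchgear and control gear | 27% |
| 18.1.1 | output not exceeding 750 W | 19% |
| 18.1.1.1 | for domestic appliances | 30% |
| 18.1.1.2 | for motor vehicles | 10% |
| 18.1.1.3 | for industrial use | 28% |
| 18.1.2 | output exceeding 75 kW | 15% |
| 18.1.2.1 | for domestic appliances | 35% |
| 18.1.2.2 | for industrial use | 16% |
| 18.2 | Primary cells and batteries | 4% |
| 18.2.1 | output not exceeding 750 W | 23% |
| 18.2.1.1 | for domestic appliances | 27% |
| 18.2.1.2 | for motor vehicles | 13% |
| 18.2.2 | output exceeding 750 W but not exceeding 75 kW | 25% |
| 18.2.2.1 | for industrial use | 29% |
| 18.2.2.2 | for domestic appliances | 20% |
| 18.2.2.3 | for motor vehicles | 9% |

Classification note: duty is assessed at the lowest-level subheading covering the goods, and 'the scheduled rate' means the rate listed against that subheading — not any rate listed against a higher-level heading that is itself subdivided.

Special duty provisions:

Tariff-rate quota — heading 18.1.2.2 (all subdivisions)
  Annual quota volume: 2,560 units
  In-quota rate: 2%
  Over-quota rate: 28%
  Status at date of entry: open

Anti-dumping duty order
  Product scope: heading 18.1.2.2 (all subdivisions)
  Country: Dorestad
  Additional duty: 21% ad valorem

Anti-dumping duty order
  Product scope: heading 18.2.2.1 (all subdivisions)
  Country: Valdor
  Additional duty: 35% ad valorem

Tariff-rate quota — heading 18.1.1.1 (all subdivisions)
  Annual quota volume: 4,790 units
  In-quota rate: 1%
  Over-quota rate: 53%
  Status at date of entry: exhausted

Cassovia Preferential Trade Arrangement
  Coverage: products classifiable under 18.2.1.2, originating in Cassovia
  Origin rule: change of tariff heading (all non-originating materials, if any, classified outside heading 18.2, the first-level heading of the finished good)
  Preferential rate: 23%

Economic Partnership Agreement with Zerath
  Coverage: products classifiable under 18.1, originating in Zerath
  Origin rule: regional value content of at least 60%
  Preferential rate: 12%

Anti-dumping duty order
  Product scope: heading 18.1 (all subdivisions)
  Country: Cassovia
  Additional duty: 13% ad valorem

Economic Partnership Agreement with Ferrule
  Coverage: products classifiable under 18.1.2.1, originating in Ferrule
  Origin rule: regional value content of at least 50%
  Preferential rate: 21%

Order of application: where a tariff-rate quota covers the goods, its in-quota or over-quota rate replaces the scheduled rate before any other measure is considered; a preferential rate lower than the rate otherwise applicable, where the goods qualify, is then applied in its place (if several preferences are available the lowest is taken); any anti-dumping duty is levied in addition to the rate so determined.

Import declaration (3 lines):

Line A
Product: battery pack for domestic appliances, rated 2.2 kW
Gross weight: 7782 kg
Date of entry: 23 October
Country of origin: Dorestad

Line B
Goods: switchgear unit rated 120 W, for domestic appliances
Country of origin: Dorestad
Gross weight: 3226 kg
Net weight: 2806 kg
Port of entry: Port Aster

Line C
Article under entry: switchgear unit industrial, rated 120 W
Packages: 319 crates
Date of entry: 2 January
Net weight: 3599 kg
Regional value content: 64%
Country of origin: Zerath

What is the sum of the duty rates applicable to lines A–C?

Line A: battery pack → 18.2; rated 2.2 kW → 18.2.2; for domestic appliances → 18.2.2.2. Scheduled 20%. No special measure applies. → 20%.
Line B: switchgear unit → 18.1; rated 120 W → 18.1.1; for domestic appliances → 18.1.1.1. Scheduled 30%. quota on 18.1.1.1 exhausted → over-quota 53%. → 53%.
Line C: switchgear unit → 18.1; rated 120 W → 18.1.1; industrial → 18.1.1.3. Scheduled 28%. Zerath agreement on 18.1: RVC ≥ 60% → 12% available; preferential 12%. → 12%.
Sum: 20% + 53% + 12% = 85%.

85%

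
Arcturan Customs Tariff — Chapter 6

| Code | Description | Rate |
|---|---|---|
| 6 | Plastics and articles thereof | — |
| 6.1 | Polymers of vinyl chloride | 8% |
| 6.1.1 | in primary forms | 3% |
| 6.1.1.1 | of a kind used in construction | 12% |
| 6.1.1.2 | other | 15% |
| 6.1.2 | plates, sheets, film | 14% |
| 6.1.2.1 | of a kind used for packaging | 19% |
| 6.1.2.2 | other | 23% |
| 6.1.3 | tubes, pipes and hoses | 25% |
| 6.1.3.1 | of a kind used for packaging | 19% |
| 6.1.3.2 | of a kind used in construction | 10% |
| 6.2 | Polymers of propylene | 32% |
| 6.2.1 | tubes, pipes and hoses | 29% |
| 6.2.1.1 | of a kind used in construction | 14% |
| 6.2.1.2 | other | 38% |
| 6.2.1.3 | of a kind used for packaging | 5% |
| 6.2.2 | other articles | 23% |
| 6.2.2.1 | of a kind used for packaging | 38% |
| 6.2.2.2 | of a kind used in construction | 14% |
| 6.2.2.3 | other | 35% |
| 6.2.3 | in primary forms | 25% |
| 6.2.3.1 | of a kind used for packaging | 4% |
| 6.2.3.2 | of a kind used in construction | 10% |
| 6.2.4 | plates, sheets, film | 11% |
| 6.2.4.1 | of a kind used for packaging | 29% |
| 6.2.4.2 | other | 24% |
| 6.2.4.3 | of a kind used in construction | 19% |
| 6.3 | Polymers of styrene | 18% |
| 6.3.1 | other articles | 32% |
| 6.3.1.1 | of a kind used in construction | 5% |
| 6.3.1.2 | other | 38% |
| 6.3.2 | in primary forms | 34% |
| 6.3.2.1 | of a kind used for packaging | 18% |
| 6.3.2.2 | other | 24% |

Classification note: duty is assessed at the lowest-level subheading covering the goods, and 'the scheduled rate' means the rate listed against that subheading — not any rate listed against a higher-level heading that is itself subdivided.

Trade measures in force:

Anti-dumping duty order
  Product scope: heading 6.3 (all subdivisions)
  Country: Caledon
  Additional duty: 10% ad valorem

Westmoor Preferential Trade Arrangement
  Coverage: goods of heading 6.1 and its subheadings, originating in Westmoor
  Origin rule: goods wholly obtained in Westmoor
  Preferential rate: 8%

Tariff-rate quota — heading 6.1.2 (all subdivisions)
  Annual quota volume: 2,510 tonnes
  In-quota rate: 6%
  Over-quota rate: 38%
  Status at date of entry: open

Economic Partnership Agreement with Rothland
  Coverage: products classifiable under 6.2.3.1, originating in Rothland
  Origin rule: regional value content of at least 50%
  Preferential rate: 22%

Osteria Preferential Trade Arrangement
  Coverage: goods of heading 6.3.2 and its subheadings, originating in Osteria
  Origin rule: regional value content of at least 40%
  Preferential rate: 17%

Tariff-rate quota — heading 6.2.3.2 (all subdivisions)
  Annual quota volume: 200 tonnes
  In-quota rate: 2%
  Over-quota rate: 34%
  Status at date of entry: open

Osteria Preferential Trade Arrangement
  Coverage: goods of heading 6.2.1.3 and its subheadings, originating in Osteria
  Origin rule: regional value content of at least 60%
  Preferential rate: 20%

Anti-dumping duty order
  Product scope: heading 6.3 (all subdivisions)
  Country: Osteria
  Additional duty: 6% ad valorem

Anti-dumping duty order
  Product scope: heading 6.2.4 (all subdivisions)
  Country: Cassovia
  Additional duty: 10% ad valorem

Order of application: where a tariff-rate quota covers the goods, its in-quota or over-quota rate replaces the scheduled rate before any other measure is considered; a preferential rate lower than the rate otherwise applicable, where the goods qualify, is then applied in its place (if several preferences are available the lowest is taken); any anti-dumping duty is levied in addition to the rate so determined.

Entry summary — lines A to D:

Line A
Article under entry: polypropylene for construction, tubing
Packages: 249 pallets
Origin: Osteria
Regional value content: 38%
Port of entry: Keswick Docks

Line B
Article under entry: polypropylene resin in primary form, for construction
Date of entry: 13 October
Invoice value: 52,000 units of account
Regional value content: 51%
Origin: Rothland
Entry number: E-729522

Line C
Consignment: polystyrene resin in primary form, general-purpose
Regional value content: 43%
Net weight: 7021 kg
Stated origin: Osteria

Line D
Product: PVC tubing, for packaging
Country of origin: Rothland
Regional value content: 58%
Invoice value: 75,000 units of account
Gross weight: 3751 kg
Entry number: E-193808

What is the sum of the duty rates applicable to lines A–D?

58%

Line A: polypropylene → 6.2; tubing → 6.2.1; for construction → 6.2.1.1. Scheduled 14%. Osteria agreement on 6.3.2: 6.2.1.1 not covered; Osteria agreement on 6.2.1.3: 6.2.1.1 not covered. → 14%.
Line B: polypropylene → 6.2; resin in primary form → 6.2.3; for construction → 6.2.3.2. Scheduled 10%. quota on 6.2.3.2 open → in-quota 2%; Rothland agreement on 6.2.3.1: 6.2.3.2 not covered. → 2%.
Line C: polystyrene → 6.3; resin in primary form → 6.3.2; general-purpose → 6.3.2.2. Scheduled 24%. Osteria agreement on 6.3.2: RVC ≥ 40% → 17% available; Osteria agreement on 6.2.1.3: 6.3.2.2 not covered; preferential 17%; anti-dumping (Osteria, 6.3): +6%; total 17% + 6% = 23%. → 23%.
Line D: PVC → 6.1; tubing → 6.1.3; for packaging → 6.1.3.1. Scheduled 19%. Rothland agreement on 6.2.3.1: 6.1.3.1 not covered. → 19%.
Sum: 14% + 2% + 23% + 19% = 58%.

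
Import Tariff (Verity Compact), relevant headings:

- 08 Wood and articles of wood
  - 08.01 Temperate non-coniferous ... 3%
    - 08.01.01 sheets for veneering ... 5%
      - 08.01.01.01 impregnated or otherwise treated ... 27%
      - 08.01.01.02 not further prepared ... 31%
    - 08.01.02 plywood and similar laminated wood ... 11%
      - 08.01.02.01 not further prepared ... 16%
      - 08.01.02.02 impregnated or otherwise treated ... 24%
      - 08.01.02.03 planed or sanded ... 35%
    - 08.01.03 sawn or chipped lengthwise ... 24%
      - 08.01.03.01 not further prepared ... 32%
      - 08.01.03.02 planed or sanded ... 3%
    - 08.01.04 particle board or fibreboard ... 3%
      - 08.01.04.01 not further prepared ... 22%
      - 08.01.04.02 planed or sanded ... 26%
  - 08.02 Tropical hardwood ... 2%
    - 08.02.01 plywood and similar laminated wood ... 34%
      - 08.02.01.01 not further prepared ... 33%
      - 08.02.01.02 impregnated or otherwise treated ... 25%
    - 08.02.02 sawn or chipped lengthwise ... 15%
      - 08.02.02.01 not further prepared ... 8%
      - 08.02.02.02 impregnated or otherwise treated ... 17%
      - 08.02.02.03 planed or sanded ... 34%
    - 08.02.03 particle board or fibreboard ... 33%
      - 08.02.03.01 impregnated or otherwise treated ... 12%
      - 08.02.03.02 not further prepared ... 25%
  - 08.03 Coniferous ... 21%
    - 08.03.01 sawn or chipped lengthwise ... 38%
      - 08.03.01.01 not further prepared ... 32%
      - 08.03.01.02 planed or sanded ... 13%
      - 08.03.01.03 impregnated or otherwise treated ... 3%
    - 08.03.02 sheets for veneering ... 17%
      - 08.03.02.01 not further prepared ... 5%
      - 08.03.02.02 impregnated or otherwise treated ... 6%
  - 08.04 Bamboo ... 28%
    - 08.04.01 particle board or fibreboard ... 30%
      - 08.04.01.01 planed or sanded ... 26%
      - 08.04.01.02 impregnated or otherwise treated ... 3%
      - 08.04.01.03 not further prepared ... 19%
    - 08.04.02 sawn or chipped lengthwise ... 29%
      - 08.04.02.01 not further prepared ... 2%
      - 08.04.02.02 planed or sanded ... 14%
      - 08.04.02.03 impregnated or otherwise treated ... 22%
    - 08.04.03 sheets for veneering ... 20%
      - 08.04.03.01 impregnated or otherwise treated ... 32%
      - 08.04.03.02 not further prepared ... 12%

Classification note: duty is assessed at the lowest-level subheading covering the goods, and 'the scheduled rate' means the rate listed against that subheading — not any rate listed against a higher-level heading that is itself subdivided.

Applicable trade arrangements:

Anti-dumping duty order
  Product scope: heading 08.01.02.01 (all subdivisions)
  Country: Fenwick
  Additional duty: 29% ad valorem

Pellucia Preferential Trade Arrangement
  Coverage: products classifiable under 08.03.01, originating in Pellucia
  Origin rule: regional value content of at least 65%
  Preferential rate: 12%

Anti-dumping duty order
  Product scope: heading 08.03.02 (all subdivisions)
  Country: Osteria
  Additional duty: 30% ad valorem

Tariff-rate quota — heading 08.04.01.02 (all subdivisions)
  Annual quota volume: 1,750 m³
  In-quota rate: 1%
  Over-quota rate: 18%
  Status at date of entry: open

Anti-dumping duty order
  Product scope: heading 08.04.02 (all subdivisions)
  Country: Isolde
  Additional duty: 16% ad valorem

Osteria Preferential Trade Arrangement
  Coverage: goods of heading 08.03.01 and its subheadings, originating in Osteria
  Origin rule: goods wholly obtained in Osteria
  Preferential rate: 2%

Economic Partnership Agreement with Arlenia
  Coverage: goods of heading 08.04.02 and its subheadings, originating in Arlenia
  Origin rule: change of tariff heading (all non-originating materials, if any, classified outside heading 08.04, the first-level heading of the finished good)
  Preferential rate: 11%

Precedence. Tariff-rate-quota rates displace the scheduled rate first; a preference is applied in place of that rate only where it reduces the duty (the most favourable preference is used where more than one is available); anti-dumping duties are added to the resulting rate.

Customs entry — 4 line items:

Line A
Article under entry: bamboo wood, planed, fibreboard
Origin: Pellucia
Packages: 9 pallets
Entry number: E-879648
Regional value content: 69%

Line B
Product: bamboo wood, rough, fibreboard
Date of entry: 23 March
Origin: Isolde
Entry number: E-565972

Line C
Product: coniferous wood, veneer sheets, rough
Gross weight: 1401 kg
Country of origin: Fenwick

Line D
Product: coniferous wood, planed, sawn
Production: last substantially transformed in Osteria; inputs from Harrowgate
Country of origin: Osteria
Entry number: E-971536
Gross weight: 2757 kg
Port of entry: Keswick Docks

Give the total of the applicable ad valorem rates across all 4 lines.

63%

Line A: bamboo → 08.04; fibreboard → 08.04.01; planed → 08.04.01.01. Scheduled 26%. Pellucia agreement on 08.03.01: 08.04.01.01 not covered. → 26%.
Line B: bamboo → 08.04; fibreboard → 08.04.01; rough → 08.04.01.03. Scheduled 19%. No special measure applies. → 19%.
Line C: coniferous → 08.03; veneer sheets → 08.03.02; rough → 08.03.02.01. Scheduled 5%. No special measure applies. → 5%.
Line D: coniferous → 08.03; sawn → 08.03.01; planed → 08.03.01.02. Scheduled 13%. Osteria agreement on 08.03.01: not wholly obtained. → 13%.
Sum: 26% + 19% + 5% + 13% = 63%.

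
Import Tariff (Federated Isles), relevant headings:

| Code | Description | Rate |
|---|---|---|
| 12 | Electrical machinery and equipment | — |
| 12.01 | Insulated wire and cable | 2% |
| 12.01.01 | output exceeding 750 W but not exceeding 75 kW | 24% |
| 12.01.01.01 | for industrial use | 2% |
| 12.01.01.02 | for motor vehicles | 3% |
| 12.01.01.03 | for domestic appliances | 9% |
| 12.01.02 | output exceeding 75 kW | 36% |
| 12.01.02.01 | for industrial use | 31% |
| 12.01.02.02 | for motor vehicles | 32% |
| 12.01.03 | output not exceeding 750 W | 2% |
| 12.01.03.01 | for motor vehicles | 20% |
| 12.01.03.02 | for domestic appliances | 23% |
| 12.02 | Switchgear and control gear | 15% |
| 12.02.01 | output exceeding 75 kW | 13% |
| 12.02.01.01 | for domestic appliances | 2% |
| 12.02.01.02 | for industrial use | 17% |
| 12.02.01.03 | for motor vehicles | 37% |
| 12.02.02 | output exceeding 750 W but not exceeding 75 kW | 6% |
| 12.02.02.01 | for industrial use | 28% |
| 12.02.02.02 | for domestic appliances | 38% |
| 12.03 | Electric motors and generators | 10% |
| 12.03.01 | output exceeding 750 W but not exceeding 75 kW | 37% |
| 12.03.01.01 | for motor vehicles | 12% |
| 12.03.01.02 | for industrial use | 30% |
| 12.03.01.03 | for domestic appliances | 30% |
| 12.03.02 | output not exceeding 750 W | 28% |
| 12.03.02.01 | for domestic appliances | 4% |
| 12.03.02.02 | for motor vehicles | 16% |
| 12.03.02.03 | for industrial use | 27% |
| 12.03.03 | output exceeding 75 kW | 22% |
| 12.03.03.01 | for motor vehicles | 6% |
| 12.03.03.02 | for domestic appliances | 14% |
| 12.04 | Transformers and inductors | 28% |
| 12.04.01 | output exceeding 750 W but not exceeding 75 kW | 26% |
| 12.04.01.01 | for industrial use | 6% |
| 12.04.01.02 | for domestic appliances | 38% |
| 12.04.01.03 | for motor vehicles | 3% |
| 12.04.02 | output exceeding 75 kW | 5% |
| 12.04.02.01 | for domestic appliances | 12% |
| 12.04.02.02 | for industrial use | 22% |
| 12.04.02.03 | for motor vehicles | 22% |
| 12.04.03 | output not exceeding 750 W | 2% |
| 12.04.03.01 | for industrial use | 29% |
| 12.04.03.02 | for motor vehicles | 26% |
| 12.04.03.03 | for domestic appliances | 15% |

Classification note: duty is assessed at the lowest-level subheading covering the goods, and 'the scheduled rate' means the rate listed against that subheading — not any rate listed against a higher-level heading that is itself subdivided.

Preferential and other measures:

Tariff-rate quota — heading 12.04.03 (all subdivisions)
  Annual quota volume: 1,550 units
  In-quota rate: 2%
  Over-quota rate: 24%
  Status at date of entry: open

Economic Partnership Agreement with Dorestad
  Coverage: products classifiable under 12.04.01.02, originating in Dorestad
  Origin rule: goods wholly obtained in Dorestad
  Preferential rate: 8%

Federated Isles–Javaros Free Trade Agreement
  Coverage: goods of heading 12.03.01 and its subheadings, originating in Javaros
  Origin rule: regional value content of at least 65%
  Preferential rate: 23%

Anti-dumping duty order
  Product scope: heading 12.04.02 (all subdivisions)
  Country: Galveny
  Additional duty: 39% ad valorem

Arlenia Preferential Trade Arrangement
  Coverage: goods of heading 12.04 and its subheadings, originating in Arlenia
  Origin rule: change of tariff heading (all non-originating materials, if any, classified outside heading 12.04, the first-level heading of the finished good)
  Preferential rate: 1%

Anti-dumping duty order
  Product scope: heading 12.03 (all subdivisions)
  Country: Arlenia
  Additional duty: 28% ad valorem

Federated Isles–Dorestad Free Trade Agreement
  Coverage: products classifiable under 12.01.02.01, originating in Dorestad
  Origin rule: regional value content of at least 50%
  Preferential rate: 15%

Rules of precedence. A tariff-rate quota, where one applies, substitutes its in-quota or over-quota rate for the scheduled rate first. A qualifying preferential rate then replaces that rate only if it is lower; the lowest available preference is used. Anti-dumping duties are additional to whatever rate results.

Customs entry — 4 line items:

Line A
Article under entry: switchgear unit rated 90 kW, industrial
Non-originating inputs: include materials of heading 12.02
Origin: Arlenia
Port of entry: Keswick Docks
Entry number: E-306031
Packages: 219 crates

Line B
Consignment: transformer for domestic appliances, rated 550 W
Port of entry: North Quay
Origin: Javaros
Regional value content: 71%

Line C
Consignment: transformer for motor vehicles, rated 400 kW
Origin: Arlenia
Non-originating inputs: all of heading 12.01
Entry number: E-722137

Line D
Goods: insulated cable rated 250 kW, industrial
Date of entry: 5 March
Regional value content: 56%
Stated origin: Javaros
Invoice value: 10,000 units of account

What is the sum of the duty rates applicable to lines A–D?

51%

Line A: switchgear unit → 12.02; rated 90 kW → 12.02.01; industrial → 12.02.01.02. Scheduled 17%. Arlenia agreement on 12.04: 12.02.01.02 not covered. → 17%.
Line B: transformer → 12.04; rated 550 W → 12.04.03; for domestic appliances → 12.04.03.03. Scheduled 15%. quota on 12.04.03 open → in-quota 2%; Javaros agreement on 12.03.01: 12.04.03.03 not covered. → 2%.
Line C: transformer → 12.04; rated 400 kW → 12.04.02; for motor vehicles → 12.04.02.03. Scheduled 22%. Arlenia agreement on 12.04: CTH met → 1% available; preferential 1%. → 1%.
Line D: insulated cable → 12.01; rated 250 kW → 12.01.02; industrial → 12.01.02.01. Scheduled 31%. Javaros agreement on 12.03.01: 12.01.02.01 not covered. → 31%.
Sum: 17% + 2% + 1% + 31% = 51%.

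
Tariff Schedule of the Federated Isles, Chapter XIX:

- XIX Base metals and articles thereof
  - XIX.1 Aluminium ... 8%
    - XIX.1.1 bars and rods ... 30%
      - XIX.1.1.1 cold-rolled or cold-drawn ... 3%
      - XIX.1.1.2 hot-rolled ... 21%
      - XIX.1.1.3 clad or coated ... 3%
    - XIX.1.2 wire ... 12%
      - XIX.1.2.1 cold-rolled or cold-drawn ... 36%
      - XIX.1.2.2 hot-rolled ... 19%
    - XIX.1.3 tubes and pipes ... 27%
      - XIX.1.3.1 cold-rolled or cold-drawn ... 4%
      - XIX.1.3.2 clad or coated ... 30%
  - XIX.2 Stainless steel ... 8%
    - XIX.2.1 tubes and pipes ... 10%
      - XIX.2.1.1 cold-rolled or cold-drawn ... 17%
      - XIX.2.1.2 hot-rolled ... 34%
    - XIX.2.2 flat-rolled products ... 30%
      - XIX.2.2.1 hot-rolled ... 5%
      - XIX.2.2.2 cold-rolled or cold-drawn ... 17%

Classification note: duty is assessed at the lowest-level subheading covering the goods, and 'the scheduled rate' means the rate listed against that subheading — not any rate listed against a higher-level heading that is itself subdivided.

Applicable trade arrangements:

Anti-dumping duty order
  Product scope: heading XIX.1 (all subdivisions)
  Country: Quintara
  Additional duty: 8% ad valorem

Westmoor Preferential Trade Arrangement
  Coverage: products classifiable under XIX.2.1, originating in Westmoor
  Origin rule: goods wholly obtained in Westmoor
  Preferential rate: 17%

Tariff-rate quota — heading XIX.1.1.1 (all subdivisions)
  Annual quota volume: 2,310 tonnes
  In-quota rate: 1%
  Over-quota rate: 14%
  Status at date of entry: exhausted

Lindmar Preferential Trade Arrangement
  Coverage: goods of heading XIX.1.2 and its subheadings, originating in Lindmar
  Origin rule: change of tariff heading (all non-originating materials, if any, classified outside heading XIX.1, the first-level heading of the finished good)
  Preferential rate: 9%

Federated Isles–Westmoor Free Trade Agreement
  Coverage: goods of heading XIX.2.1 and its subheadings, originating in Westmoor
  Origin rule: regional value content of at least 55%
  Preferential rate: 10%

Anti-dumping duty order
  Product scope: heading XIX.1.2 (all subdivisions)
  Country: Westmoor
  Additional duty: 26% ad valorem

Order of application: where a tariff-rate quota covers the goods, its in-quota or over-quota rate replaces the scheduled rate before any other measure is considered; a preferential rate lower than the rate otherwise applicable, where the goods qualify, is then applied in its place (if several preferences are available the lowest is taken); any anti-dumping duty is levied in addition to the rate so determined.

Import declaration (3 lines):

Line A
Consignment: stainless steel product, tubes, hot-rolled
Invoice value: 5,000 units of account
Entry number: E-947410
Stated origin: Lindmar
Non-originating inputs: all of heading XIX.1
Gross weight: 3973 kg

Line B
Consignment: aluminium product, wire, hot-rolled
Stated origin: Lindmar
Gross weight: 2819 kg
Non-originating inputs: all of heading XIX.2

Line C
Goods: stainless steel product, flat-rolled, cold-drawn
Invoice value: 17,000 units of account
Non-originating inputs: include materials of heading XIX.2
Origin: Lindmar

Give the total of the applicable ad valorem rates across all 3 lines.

60%

Line A: stainless steel → XIX.2; tubes → XIX.2.1; hot-rolled → XIX.2.1.2. Scheduled 34%. Lindmar agreement on XIX.1.2: XIX.2.1.2 not covered. → 34%.
Line B: aluminium → XIX.1; wire → XIX.1.2; hot-rolled → XIX.1.2.2. Scheduled 19%. Lindmar agreement on XIX.1.2: CTH met → 9% available; preferential 9%. → 9%.
Line C: stainless steel → XIX.2; flat-rolled → XIX.2.2; cold-drawn → XIX.2.2.2. Scheduled 17%. Lindmar agreement on XIX.1.2: XIX.2.2.2 not covered. → 17%.
Sum: 34% + 9% + 17% = 60%.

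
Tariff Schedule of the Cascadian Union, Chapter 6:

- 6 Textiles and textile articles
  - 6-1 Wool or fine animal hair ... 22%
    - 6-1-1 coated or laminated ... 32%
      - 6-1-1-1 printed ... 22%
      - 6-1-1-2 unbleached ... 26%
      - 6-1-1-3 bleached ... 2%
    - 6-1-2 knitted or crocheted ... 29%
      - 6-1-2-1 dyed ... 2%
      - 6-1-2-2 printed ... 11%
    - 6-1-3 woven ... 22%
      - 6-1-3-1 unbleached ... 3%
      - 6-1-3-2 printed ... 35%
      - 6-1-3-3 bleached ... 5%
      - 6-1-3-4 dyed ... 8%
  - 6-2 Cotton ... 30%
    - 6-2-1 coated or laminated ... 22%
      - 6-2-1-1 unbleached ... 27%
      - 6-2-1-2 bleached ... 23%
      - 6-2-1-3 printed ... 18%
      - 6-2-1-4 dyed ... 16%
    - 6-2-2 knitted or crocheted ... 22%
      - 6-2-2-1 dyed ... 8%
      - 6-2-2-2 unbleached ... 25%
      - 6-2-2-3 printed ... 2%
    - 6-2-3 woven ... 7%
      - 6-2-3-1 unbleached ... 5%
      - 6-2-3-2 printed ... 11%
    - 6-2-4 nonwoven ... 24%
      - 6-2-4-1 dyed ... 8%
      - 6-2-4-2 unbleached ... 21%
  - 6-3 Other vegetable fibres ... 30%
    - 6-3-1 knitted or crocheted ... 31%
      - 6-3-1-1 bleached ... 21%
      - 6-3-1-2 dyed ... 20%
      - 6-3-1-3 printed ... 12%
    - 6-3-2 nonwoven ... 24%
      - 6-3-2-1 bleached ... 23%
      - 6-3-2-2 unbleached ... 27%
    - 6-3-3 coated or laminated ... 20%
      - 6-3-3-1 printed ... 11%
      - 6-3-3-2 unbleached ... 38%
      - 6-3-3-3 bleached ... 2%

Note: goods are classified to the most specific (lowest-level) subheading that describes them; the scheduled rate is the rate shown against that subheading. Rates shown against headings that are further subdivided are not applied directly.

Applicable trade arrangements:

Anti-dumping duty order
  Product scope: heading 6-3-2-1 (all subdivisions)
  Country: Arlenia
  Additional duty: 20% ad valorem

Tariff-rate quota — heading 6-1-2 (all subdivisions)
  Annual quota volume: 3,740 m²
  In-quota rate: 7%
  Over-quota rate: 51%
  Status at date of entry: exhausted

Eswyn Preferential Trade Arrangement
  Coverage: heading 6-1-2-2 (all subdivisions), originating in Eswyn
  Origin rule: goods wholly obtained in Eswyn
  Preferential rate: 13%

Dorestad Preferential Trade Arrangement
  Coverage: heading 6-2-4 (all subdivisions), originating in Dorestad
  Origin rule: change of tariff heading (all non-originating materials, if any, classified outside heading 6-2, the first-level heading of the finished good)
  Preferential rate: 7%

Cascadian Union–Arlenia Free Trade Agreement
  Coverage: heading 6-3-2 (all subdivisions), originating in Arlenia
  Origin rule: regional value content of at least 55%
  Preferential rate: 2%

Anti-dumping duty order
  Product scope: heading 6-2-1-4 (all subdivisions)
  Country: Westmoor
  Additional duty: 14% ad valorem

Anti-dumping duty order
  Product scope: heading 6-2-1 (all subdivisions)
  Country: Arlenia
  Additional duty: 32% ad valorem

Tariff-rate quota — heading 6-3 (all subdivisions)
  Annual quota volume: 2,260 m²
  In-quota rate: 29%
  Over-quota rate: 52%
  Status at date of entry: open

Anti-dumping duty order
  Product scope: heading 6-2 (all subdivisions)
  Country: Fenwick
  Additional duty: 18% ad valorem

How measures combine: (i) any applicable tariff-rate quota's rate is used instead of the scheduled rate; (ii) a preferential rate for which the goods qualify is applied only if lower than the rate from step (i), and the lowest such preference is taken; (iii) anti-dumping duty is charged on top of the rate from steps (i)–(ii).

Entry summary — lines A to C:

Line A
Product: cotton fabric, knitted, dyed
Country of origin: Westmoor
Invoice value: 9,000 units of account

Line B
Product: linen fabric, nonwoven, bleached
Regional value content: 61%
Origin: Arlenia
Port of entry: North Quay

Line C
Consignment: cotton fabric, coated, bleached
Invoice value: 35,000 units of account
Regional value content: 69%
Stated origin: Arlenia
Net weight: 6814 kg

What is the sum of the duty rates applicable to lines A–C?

Line A: cotton → 6-2; knitted → 6-2-2; dyed → 6-2-2-1. Scheduled 8%. No special measure applies. → 8%.
Line B: linen → 6-3; nonwoven → 6-3-2; bleached → 6-3-2-1. Scheduled 23%. quota on 6-3 open → in-quota 29%; Arlenia agreement on 6-3-2: RVC ≥ 55% → 2% available; preferential 2%; anti-dumping (Arlenia, 6-3-2-1): +20%; total 2% + 20% = 22%. → 22%.
Line C: cotton → 6-2; coated → 6-2-1; bleached → 6-2-1-2. Scheduled 23%. Arlenia agreement on 6-3-2: 6-2-1-2 not covered; anti-dumping (Arlenia, 6-2-1): +32%; total 23% + 32% = 55%. → 55%.
Sum: 8% + 22% + 55% = 85%.

85%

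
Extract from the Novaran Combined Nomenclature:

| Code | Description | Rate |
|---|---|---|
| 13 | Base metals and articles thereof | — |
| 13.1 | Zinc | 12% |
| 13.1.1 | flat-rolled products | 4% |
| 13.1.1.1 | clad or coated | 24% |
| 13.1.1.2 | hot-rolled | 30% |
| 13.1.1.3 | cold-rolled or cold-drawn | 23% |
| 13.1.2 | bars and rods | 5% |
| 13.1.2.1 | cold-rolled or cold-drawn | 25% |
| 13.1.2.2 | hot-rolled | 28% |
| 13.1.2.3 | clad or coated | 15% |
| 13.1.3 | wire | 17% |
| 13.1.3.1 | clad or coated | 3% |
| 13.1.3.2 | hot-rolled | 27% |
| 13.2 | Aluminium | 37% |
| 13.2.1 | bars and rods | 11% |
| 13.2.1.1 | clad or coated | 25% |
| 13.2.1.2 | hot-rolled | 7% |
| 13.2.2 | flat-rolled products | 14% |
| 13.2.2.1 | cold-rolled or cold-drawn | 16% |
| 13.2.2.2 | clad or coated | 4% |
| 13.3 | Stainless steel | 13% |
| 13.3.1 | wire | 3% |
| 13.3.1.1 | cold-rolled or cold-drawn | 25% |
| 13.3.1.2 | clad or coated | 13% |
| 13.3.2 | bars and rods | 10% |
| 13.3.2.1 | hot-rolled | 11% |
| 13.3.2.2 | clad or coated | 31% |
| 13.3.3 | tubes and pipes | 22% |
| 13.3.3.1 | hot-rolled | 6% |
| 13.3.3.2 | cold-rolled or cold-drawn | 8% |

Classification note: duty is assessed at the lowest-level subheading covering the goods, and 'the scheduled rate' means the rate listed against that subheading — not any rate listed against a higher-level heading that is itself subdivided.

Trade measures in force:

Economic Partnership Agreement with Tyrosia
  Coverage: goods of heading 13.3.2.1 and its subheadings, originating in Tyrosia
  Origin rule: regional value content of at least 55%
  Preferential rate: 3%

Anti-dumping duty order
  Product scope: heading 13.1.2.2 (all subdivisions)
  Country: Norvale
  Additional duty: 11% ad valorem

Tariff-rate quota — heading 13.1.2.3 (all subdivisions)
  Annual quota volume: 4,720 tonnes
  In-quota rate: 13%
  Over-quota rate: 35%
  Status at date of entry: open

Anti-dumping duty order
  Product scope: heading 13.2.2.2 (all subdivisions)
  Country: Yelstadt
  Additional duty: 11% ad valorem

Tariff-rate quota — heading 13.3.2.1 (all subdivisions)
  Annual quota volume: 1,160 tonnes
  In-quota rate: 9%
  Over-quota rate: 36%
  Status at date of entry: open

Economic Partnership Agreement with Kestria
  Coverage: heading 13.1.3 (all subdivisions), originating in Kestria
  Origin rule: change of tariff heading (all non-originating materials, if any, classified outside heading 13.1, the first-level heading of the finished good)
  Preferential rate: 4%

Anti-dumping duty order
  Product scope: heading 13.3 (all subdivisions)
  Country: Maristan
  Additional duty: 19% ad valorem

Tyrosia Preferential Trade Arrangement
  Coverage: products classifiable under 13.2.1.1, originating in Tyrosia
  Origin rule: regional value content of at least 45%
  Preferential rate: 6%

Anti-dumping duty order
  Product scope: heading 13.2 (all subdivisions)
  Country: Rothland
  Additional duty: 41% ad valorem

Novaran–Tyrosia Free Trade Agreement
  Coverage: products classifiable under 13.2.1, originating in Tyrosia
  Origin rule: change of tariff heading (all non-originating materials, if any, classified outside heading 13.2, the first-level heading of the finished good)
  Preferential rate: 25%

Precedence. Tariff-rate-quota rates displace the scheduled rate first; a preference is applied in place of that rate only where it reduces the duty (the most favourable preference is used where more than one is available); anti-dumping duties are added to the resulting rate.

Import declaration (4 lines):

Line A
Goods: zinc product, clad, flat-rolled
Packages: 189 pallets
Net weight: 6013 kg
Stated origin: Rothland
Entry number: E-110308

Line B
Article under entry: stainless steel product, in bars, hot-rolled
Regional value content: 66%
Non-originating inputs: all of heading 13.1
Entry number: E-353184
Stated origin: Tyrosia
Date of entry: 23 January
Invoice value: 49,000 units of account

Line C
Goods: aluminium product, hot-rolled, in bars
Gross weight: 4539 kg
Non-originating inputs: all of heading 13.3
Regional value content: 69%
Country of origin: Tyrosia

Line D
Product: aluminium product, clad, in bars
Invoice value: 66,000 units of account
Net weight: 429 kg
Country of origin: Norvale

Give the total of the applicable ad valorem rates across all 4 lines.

59%

Line A: zinc → 13.1; flat-rolled → 13.1.1; clad → 13.1.1.1. Scheduled 24%. No special measure applies. → 24%.
Line B: stainless steel → 13.3; in bars → 13.3.2; hot-rolled → 13.3.2.1. Scheduled 11%. quota on 13.3.2.1 open → in-quota 9%; Tyrosia agreement on 13.3.2.1: RVC ≥ 55% → 3% available; Tyrosia agreement on 13.2.1.1: 13.3.2.1 not covered; Tyrosia agreement on 13.2.1: 13.3.2.1 not covered; preferential 3%. → 3%.
Line C: aluminium → 13.2; in bars → 13.2.1; hot-rolled → 13.2.1.2. Scheduled 7%. Tyrosia agreement on 13.3.2.1: 13.2.1.2 not covered; Tyrosia agreement on 13.2.1.1: 13.2.1.2 not covered; Tyrosia agreement on 13.2.1: CTH met → 25% available; preference 25% not lower than 7% → no reduction. → 7%.
Line D: aluminium → 13.2; in bars → 13.2.1; clad → 13.2.1.1. Scheduled 25%. No special measure applies. → 25%.
Sum: 24% + 3% + 7% + 25% = 59%.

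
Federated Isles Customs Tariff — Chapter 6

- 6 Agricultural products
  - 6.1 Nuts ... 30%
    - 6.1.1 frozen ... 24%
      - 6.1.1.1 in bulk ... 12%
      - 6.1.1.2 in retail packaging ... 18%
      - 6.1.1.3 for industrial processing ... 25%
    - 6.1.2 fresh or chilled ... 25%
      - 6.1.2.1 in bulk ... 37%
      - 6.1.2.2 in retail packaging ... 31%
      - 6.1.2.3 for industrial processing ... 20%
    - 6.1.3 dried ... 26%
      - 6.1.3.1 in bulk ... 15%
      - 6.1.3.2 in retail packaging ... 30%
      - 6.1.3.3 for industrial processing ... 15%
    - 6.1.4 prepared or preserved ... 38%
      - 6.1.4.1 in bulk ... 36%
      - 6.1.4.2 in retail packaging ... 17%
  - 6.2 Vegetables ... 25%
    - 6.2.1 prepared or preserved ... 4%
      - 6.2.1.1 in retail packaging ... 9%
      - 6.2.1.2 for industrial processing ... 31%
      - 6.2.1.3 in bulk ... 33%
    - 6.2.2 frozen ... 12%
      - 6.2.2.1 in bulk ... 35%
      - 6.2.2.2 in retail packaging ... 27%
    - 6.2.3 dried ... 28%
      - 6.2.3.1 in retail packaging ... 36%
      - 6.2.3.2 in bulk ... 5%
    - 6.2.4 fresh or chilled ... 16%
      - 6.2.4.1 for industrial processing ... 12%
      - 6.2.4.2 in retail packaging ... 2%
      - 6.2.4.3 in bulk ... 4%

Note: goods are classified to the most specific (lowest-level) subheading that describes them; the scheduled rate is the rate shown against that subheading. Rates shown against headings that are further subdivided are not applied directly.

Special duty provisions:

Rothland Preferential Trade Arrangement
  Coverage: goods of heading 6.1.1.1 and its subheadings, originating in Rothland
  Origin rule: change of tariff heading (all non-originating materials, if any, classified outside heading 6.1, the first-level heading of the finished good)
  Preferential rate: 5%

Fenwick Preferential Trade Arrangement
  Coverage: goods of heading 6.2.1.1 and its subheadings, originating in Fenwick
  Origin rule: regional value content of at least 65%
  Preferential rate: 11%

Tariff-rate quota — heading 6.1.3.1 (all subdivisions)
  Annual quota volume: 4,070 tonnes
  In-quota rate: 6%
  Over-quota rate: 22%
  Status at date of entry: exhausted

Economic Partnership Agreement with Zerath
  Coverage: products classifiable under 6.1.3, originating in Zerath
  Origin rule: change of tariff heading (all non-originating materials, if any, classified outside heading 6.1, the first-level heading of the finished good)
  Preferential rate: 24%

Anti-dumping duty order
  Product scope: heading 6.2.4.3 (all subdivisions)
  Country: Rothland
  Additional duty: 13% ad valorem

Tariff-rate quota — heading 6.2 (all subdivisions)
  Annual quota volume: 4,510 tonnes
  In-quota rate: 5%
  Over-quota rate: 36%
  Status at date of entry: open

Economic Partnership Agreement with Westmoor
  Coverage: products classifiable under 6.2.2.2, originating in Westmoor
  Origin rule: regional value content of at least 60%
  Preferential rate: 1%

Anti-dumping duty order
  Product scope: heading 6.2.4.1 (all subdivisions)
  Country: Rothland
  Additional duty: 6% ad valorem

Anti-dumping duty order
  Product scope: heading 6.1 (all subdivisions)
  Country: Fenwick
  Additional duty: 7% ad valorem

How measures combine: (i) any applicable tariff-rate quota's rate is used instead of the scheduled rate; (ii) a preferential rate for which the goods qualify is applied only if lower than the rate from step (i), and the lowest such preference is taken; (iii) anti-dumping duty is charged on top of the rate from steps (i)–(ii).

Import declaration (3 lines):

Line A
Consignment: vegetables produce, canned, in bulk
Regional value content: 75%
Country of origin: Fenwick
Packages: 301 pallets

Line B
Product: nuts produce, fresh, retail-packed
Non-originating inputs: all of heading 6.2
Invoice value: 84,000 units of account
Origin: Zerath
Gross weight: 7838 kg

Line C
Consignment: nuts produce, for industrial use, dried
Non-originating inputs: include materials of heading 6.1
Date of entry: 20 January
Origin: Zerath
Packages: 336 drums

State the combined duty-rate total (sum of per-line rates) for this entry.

51%

Line A: vegetables → 6.2; canned → 6.2.1; in bulk → 6.2.1.3. Scheduled 33%. quota on 6.2 open → in-quota 5%; Fenwick agreement on 6.2.1.1: 6.2.1.3 not covered. → 5%.
Line B: nuts → 6.1; fresh → 6.1.2; retail-packed → 6.1.2.2. Scheduled 31%. Zerath agreement on 6.1.3: 6.1.2.2 not covered. → 31%.
Line C: nuts → 6.1; dried → 6.1.3; for industrial use → 6.1.3.3. Scheduled 15%. Zerath agreement on 6.1.3: CTH not met. → 15%.
Sum: 5% + 31% + 15% = 51%.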